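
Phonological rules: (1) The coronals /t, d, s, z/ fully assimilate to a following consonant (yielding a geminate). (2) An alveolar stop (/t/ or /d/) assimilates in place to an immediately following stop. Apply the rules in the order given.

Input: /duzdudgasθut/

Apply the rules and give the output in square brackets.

[dudduggaθθut]

Rule 1: /z/ before /d/ → [d] (total assimilation)
Rule 1: /d/ before /g/ → [g] (total assimilation)
Rule 1: /s/ before /θ/ → [θ] (total assimilation)
After rule 1: dudduggaθθut
Rule 2: no segment meets the rule's conditions; no change.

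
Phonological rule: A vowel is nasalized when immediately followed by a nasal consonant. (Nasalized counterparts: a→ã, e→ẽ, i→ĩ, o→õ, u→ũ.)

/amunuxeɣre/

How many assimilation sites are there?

2

/a/ before nasal /m/ → [ã]
/u/ before nasal /n/ → [ũ]
2 segments change.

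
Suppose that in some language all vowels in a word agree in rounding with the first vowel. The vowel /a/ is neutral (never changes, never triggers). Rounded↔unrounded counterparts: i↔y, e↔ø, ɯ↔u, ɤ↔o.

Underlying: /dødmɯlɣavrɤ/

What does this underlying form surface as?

/ɯ/ harmonizes with /ø/ ([+round]) → [u]
/ɤ/ harmonizes with /ø/ ([+round]) → [o]

[dødmulɣavro]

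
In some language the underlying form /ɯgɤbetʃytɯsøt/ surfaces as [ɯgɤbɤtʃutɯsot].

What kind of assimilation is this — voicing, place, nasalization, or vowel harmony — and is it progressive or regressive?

/e/→[ɤ] /y/→[u] /ø/→[o].
Vowels agree with the first vowel, so the harmony is progressive.

vowel harmony, progressive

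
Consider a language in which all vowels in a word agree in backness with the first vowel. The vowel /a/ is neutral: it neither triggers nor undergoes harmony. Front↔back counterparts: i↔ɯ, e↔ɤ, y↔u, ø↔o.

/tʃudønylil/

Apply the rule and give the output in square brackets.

/ø/ harmonizes with /u/ ([+back]) → [o]
/y/ harmonizes with /u/ ([+back]) → [u]
/i/ harmonizes with /u/ ([+back]) → [ɯ]

[tʃudonulɯl]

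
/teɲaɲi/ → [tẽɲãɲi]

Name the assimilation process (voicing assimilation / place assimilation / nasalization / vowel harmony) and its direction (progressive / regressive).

nasalization, regressive

/e/→[ẽ] /a/→[ã].
Each target copies a feature from the following segment, so the direction is regressive.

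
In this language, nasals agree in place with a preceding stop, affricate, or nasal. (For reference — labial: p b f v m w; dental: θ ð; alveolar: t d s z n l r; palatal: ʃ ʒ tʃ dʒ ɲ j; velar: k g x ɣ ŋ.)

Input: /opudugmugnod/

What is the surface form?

[opudugŋugŋod]

/m/ after /g/ (velar) → [ŋ]
/n/ after /g/ (velar) → [ŋ]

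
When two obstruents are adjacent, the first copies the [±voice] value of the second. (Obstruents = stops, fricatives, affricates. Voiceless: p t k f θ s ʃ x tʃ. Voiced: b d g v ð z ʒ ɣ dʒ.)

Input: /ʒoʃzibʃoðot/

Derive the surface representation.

[ʒoʒzipʃoðot]

/ʃ/ before /z/ (voiced) → [ʒ]
/b/ before /ʃ/ (voiceless) → [p]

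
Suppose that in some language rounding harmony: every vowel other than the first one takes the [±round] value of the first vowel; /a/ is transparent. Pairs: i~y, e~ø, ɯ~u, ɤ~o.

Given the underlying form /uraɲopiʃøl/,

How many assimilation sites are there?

1

/i/ harmonizes with /u/ ([+round]) → [y]
1 segment changes.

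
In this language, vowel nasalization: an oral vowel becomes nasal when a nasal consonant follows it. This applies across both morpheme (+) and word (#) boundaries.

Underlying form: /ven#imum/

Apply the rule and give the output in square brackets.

/e/ before nasal /n/ → [ẽ]
/i/ before nasal /m/ → [ĩ]
/u/ before nasal /m/ → [ũ]

[vẽn#ĩmũm]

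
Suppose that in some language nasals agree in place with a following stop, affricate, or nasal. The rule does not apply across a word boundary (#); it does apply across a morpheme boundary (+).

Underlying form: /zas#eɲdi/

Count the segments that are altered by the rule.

/ɲ/ before /d/ (alveolar) → [n]
1 segment changes.

1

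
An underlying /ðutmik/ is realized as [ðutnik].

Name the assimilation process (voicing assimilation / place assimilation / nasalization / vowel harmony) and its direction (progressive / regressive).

place assimilation, progressive

/m/→[n].
Each target copies a feature from the preceding segment, so the direction is progressive.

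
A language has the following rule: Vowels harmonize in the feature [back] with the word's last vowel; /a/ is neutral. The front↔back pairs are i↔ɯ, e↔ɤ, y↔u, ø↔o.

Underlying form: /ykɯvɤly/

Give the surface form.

/ɯ/ harmonizes with /y/ ([-back]) → [i]
/ɤ/ harmonizes with /y/ ([-back]) → [e]

[ykively]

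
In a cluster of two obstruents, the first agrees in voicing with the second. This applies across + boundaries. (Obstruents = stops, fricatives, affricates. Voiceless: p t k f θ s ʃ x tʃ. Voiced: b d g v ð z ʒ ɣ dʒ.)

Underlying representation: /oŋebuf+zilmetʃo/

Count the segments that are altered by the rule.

1

/f/ before /z/ (voiced) → [v]
1 segment changes.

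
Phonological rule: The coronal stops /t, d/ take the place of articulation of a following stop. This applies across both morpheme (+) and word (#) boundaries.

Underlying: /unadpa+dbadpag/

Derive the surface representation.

[unabpa+bbabpag]

/d/ before /p/ (labial) → [b]
/d/ before /b/ (labial) → [b]
/d/ before /p/ (labial) → [b]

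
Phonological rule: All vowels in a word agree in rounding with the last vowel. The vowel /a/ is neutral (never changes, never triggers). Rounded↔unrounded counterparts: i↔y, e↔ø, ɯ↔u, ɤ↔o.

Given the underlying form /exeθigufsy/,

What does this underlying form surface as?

/e/ harmonizes with /y/ ([+round]) → [ø]
/e/ harmonizes with /y/ ([+round]) → [ø]
/i/ harmonizes with /y/ ([+round]) → [y]

[øxøθygufsy]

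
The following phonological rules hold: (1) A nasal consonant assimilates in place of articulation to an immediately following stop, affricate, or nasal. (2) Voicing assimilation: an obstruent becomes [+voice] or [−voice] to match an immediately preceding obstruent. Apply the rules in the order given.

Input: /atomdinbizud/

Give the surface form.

[atondimbizud]

Rule 1: /m/ before /d/ (alveolar) → [n]
Rule 1: /n/ before /b/ (labial) → [m]
After rule 1: atondimbizud
Rule 2: no segment meets the rule's conditions; no change.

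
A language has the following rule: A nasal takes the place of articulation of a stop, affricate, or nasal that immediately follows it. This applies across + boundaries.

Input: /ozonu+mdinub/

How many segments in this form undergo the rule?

/m/ before /d/ (alveolar) → [n]
1 segment changes.

1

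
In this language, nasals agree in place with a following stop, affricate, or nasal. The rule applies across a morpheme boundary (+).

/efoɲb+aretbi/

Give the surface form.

/ɲ/ before /b/ (labial) → [m]

[efomb+aretbi]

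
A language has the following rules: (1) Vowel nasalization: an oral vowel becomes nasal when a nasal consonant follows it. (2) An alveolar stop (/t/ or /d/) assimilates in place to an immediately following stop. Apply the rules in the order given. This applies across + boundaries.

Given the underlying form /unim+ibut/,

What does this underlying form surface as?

Rule 1: /u/ before nasal /n/ → [ũ]
Rule 1: /i/ before nasal /m/ → [ĩ]
After rule 1: ũnĩm+ibut
Rule 2: no segment meets the rule's conditions; no change.

[ũnĩm+ibut]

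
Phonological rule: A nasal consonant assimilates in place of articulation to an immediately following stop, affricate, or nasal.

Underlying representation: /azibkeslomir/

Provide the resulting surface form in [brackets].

[azibkeslomir]

no segment meets the rule's conditions; no change.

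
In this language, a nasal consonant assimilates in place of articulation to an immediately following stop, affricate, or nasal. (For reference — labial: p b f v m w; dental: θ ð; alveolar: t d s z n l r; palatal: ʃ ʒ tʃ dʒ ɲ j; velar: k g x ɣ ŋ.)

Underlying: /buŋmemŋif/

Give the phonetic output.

/ŋ/ before /m/ (labial) → [m]
/m/ before /ŋ/ (velar) → [ŋ]

[bummeŋŋif]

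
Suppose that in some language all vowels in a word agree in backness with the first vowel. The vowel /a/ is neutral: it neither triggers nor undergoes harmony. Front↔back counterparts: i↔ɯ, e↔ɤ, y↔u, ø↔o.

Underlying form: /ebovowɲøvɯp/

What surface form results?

[ebøvøwɲøvip]

/o/ harmonizes with /e/ ([-back]) → [ø]
/o/ harmonizes with /e/ ([-back]) → [ø]
/ɯ/ harmonizes with /e/ ([-back]) → [i]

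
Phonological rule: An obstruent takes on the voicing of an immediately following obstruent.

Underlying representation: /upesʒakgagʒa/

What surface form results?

/s/ before /ʒ/ (voiced) → [z]
/k/ before /g/ (voiced) → [g]

[upezʒaggagʒa]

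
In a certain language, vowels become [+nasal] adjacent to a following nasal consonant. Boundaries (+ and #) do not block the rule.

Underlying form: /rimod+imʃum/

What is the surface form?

[rĩmod+ĩmʃũm]

/i/ before nasal /m/ → [ĩ]
/i/ before nasal /m/ → [ĩ]
/u/ before nasal /m/ → [ũ]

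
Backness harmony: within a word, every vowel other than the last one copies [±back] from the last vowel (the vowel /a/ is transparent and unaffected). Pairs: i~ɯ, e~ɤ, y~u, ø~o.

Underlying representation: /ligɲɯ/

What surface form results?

[lɯgɲɯ]

/i/ harmonizes with /ɯ/ ([+back]) → [ɯ]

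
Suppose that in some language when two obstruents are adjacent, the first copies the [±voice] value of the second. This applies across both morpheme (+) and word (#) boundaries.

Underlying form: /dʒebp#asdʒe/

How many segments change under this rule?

2

/b/ before /p/ (voiceless) → [p]
/s/ before /dʒ/ (voiced) → [z]
2 segments change.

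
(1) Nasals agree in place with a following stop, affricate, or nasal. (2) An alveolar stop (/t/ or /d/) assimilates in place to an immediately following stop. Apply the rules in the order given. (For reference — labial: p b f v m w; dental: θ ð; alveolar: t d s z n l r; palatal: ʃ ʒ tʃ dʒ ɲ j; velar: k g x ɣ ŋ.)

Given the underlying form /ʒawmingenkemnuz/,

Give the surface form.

Rule 1: /n/ before /g/ (velar) → [ŋ]
Rule 1: /n/ before /k/ (velar) → [ŋ]
Rule 1: /m/ before /n/ (alveolar) → [n]
After rule 1: ʒawmiŋgeŋkennuz
Rule 2: no segment meets the rule's conditions; no change.

[ʒawmiŋgeŋkennuz]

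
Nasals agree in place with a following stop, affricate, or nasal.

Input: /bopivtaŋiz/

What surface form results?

[bopivtaŋiz]

no segment meets the rule's conditions; no change.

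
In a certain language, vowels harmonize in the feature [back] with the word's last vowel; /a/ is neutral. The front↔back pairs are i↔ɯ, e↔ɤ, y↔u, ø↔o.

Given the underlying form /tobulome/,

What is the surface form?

/o/ harmonizes with /e/ ([-back]) → [ø]
/u/ harmonizes with /e/ ([-back]) → [y]
/o/ harmonizes with /e/ ([-back]) → [ø]

[tøbyløme]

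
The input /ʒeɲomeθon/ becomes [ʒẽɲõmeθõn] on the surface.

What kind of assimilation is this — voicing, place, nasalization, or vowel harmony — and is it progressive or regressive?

nasalization, regressive

/e/→[ẽ] /o/→[õ] /o/→[õ].
Each target copies a feature from the following segment, so the direction is regressive.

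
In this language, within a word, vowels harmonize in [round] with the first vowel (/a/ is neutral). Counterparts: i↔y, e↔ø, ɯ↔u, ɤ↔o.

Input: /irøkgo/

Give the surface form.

/ø/ harmonizes with /i/ ([-round]) → [e]
/o/ harmonizes with /i/ ([-round]) → [ɤ]

[irekgɤ]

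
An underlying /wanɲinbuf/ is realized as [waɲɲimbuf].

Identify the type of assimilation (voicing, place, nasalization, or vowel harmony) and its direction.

/n/→[ɲ] /n/→[m].
Each target copies a feature from the following segment, so the direction is regressive.

place assimilation, regressive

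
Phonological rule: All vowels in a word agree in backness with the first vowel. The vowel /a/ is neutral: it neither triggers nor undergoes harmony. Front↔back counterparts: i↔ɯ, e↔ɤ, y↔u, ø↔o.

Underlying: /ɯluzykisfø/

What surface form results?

/y/ harmonizes with /ɯ/ ([+back]) → [u]
/i/ harmonizes with /ɯ/ ([+back]) → [ɯ]
/ø/ harmonizes with /ɯ/ ([+back]) → [o]

[ɯluzukɯsfo]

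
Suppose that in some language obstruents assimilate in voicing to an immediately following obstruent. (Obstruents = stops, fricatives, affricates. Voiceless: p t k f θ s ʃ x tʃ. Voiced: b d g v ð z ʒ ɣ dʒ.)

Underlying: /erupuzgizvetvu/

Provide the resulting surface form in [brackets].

[erupuzgizvedvu]

/t/ before /v/ (voiced) → [d]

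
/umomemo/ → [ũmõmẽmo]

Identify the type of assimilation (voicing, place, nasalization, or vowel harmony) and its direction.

nasalization, regressive

/u/→[ũ] /o/→[õ] /e/→[ẽ].
Each target copies a feature from the following segment, so the direction is regressive.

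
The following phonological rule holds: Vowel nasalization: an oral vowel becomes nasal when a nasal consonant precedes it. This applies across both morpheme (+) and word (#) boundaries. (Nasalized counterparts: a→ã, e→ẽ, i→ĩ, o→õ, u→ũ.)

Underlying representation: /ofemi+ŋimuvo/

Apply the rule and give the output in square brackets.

[ofemĩ+ŋĩmũvo]

/i/ after nasal /m/ → [ĩ]
/i/ after nasal /ŋ/ → [ĩ]
/u/ after nasal /m/ → [ũ]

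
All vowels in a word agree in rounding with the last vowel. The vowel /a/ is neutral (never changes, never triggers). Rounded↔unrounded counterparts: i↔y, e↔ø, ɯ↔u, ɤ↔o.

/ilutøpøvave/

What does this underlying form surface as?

/u/ harmonizes with /e/ ([-round]) → [ɯ]
/ø/ harmonizes with /e/ ([-round]) → [e]
/ø/ harmonizes with /e/ ([-round]) → [e]

[ilɯtepevave]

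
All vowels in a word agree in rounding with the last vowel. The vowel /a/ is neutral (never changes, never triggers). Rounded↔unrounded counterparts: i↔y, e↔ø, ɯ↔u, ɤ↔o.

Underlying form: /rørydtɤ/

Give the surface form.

[reridtɤ]

/ø/ harmonizes with /ɤ/ ([-round]) → [e]
/y/ harmonizes with /ɤ/ ([-round]) → [i]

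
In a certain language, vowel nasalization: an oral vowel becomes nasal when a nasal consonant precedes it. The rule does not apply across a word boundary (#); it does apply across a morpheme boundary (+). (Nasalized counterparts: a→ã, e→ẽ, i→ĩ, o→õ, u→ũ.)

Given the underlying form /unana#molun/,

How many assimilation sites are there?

3

/a/ after nasal /n/ → [ã]
/a/ after nasal /n/ → [ã]
/o/ after nasal /m/ → [õ]
3 segments change.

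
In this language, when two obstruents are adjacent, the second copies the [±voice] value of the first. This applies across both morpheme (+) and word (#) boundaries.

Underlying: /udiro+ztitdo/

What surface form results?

/t/ after /z/ (voiced) → [d]
/d/ after /t/ (voiceless) → [t]

[udiro+zditto]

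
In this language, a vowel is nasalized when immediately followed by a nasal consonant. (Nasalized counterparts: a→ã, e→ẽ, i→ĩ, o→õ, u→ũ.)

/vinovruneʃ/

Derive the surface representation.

[vĩnovrũneʃ]

/i/ before nasal /n/ → [ĩ]
/u/ before nasal /n/ → [ũ]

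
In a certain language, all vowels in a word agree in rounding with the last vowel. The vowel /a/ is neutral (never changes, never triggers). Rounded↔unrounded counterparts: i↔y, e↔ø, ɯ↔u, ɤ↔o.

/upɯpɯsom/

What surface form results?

[upupusom]

/ɯ/ harmonizes with /o/ ([+round]) → [u]
/ɯ/ harmonizes with /o/ ([+round]) → [u]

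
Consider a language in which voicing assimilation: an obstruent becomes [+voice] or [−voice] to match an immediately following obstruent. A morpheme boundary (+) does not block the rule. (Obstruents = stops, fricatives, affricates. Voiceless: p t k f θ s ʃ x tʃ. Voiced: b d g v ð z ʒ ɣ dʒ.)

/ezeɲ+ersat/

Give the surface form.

[ezeɲ+ersat]

no segment meets the rule's conditions; no change.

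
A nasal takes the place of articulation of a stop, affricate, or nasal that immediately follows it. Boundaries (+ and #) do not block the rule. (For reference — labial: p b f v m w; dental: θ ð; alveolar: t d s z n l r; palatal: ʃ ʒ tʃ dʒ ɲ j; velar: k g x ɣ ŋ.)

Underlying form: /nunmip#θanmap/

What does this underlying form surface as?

/n/ before /m/ (labial) → [m]
/n/ before /m/ (labial) → [m]

[nummip#θammap]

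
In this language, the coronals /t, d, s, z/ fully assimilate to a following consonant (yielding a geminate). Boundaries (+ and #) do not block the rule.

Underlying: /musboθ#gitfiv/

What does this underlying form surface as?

[mubboθ#giffiv]

/s/ before /b/ → [b] (total assimilation)
/t/ before /f/ → [f] (total assimilation)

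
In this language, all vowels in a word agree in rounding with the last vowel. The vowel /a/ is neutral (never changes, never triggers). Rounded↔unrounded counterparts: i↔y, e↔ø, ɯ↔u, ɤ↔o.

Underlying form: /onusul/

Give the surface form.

[onusul]

no segment meets the rule's conditions; no change.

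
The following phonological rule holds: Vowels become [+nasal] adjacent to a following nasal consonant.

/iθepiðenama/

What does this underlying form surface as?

[iθepiðẽnãma]

/e/ before nasal /n/ → [ẽ]
/a/ before nasal /m/ → [ã]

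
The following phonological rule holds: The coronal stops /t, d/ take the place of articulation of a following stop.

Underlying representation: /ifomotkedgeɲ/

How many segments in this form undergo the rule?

2

/t/ before /k/ (velar) → [k]
/d/ before /g/ (velar) → [g]
2 segments change.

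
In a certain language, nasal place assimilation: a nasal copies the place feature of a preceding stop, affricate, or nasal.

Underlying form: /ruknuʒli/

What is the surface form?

[rukŋuʒli]

/n/ after /k/ (velar) → [ŋ]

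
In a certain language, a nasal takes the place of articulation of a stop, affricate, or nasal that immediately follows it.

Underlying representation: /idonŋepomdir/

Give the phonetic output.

/n/ before /ŋ/ (velar) → [ŋ]
/m/ before /d/ (alveolar) → [n]

[idoŋŋepondir]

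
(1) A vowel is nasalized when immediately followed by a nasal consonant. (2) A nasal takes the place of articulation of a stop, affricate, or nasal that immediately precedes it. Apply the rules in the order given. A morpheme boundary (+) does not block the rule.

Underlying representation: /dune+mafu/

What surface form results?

Rule 1: /u/ before nasal /n/ → [ũ]
Rule 1: /e/ before nasal /m/ → [ẽ]
After rule 1: dũnẽ+mafu
Rule 2: no segment meets the rule's conditions; no change.

[dũnẽ+mafu]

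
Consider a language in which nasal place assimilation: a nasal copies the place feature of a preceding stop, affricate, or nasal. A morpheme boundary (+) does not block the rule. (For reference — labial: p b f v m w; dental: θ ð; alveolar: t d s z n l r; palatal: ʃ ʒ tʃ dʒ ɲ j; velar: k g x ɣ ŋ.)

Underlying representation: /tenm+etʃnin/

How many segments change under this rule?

2

/m/ after /n/ (alveolar) → [n]
/n/ after /tʃ/ (palatal) → [ɲ]
2 segments change.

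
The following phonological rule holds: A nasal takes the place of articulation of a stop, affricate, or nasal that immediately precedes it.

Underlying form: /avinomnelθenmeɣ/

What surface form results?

/n/ after /m/ (labial) → [m]
/m/ after /n/ (alveolar) → [n]

[avinommelθenneɣ]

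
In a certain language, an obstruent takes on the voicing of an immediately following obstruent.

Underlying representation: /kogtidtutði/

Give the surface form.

/g/ before /t/ (voiceless) → [k]
/d/ before /t/ (voiceless) → [t]
/t/ before /ð/ (voiced) → [d]

[koktittudði]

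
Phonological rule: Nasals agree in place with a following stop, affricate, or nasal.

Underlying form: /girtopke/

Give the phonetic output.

[girtopke]

no segment meets the rule's conditions; no change.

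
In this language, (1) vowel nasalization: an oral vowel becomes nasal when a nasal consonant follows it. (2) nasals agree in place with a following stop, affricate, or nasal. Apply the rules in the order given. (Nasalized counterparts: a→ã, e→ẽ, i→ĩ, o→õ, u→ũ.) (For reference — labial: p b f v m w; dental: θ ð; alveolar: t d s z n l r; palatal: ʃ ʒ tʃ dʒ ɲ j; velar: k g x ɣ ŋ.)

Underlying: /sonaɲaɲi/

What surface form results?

Rule 1: /o/ before nasal /n/ → [õ]
Rule 1: /a/ before nasal /ɲ/ → [ã]
Rule 1: /a/ before nasal /ɲ/ → [ã]
After rule 1: sõnãɲãɲi
Rule 2: no segment meets the rule's conditions; no change.

[sõnãɲãɲi]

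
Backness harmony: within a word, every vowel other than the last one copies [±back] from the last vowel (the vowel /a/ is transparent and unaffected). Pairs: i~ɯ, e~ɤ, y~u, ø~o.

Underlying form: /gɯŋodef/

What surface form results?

[giŋødef]

/ɯ/ harmonizes with /e/ ([-back]) → [i]
/o/ harmonizes with /e/ ([-back]) → [ø]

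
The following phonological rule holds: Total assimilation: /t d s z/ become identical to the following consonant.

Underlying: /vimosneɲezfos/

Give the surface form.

/s/ before /n/ → [n] (total assimilation)
/z/ before /f/ → [f] (total assimilation)

[vimonneɲeffos]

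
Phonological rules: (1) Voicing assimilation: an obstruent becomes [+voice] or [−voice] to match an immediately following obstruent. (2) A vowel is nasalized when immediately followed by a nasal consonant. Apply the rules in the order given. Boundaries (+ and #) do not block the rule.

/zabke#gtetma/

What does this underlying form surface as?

[zapke#ktetma]

Rule 1: /b/ before /k/ (voiceless) → [p]
Rule 1: /g/ before /t/ (voiceless) → [k]
After rule 1: zapke#ktetma
Rule 2: no segment meets the rule's conditions; no change.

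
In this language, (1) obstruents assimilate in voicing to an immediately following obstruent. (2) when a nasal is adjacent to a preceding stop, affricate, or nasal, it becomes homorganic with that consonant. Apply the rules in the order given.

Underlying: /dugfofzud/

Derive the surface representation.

Rule 1: /g/ before /f/ (voiceless) → [k]
Rule 1: /f/ before /z/ (voiced) → [v]
After rule 1: dukfovzud
Rule 2: no segment meets the rule's conditions; no change.

[dukfovzud]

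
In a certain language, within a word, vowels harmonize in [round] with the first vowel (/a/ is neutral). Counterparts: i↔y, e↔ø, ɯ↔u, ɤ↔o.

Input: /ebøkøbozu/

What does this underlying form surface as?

/ø/ harmonizes with /e/ ([-round]) → [e]
/ø/ harmonizes with /e/ ([-round]) → [e]
/o/ harmonizes with /e/ ([-round]) → [ɤ]
/u/ harmonizes with /e/ ([-round]) → [ɯ]

[ebekebɤzɯ]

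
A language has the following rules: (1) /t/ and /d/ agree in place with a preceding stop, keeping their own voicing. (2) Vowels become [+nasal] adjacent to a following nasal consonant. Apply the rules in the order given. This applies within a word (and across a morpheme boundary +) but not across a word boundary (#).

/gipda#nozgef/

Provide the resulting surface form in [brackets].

Rule 1: /d/ after /p/ (labial) → [b]
After rule 1: gipba#nozgef
Rule 2: no segment meets the rule's conditions; no change.

[gipba#nozgef]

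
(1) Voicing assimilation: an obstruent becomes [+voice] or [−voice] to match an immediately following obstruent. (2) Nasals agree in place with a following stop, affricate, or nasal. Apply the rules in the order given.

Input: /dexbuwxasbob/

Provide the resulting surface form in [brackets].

[deɣbuwxazbob]

Rule 1: /x/ before /b/ (voiced) → [ɣ]
Rule 1: /s/ before /b/ (voiced) → [z]
After rule 1: deɣbuwxazbob
Rule 2: no segment meets the rule's conditions; no change.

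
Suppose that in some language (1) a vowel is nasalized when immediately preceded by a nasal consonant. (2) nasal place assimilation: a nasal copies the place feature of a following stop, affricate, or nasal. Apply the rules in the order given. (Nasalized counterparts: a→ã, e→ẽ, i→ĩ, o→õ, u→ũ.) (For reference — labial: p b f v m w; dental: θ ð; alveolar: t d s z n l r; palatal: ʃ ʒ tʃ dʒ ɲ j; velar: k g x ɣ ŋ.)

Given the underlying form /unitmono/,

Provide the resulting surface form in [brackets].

[unĩtmõnõ]

Rule 1: /i/ after nasal /n/ → [ĩ]
Rule 1: /o/ after nasal /m/ → [õ]
Rule 1: /o/ after nasal /n/ → [õ]
After rule 1: unĩtmõnõ
Rule 2: no segment meets the rule's conditions; no change.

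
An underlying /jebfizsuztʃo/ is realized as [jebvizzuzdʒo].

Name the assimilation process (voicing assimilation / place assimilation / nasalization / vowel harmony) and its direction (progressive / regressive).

/f/→[v] /s/→[z] /tʃ/→[dʒ].
Each target copies a feature from the preceding segment, so the direction is progressive.

voicing assimilation, progressive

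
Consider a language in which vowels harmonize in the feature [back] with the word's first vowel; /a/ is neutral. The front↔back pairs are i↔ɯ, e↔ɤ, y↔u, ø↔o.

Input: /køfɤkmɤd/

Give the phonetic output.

/ɤ/ harmonizes with /ø/ ([-back]) → [e]
/ɤ/ harmonizes with /ø/ ([-back]) → [e]

[køfekmed]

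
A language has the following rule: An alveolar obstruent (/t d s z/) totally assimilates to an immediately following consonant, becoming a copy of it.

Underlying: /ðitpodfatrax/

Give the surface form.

/t/ before /p/ → [p] (total assimilation)
/d/ before /f/ → [f] (total assimilation)
/t/ before /r/ → [r] (total assimilation)

[ðippoffarrax]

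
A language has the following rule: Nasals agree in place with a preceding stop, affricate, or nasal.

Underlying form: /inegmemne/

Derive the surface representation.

/m/ after /g/ (velar) → [ŋ]
/n/ after /m/ (labial) → [m]

[inegŋemme]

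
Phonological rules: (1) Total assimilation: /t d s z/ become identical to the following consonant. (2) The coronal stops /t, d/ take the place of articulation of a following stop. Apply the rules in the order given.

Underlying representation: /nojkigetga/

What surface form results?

[nojkigegga]

Rule 1: /t/ before /g/ → [g] (total assimilation)
After rule 1: nojkigegga
Rule 2: no segment meets the rule's conditions; no change.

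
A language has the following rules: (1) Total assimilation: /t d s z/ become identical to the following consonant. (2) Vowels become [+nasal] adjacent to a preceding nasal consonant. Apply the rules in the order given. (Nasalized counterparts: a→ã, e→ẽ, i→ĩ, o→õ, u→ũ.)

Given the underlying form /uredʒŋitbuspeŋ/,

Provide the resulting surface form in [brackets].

Rule 1: /t/ before /b/ → [b] (total assimilation)
Rule 1: /s/ before /p/ → [p] (total assimilation)
After rule 1: uredʒŋibbuppeŋ
Rule 2: /i/ after nasal /ŋ/ → [ĩ]

[uredʒŋĩbbuppeŋ]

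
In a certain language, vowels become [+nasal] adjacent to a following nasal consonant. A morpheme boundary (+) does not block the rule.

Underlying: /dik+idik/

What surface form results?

[dik+idik]

no segment meets the rule's conditions; no change.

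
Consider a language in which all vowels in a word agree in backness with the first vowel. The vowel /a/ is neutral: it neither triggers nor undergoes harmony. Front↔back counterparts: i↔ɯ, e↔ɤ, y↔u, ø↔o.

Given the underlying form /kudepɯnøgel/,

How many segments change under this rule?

/e/ harmonizes with /u/ ([+back]) → [ɤ]
/ø/ harmonizes with /u/ ([+back]) → [o]
/e/ harmonizes with /u/ ([+back]) → [ɤ]
3 segments change.

3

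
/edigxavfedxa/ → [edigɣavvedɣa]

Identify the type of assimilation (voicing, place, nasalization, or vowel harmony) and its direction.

/x/→[ɣ] /f/→[v] /x/→[ɣ].
Each target copies a feature from the preceding segment, so the direction is progressive.

voicing assimilation, progressive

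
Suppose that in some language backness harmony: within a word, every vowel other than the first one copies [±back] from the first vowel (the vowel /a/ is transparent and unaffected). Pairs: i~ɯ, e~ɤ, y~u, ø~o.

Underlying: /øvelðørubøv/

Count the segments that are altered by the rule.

1

/u/ harmonizes with /ø/ ([-back]) → [y]
1 segment changes.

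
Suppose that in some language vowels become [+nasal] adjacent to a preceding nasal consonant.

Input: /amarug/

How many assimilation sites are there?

1

/a/ after nasal /m/ → [ã]
1 segment changes.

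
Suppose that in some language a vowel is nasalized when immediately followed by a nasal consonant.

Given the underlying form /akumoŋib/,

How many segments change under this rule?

2

/u/ before nasal /m/ → [ũ]
/o/ before nasal /ŋ/ → [õ]
2 segments change.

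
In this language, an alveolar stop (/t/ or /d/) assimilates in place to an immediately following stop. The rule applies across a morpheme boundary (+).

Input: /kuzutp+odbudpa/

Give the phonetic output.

[kuzupp+obbubpa]

/t/ before /p/ (labial) → [p]
/d/ before /b/ (labial) → [b]
/d/ before /p/ (labial) → [b]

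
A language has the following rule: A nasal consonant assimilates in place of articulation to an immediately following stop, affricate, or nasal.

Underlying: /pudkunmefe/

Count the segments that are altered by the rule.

/n/ before /m/ (labial) → [m]
1 segment changes.

1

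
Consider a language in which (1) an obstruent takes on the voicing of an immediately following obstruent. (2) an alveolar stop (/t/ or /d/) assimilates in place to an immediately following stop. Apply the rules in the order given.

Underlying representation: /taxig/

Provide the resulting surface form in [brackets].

[taxig]

Rule 1: no segment meets the rule's conditions; no change.
After rule 1: taxig
Rule 2: no segment meets the rule's conditions; no change.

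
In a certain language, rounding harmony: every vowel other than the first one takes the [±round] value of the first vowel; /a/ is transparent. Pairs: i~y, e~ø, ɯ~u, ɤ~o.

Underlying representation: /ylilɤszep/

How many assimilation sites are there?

3

/i/ harmonizes with /y/ ([+round]) → [y]
/ɤ/ harmonizes with /y/ ([+round]) → [o]
/e/ harmonizes with /y/ ([+round]) → [ø]
3 segments change.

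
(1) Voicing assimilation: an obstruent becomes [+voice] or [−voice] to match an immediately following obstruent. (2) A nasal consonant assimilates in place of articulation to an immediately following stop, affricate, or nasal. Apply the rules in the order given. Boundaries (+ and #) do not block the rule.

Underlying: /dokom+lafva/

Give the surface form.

[dokom+lavva]

Rule 1: /f/ before /v/ (voiced) → [v]
After rule 1: dokom+lavva
Rule 2: no segment meets the rule's conditions; no change.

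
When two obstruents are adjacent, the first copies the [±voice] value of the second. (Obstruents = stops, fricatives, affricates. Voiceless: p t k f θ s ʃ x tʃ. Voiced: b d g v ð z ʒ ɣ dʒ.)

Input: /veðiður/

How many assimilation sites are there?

0

No segment meets the rule's conditions.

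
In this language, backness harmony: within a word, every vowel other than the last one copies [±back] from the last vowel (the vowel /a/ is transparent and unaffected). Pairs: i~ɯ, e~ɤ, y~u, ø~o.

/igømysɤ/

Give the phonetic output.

[ɯgomusɤ]

/i/ harmonizes with /ɤ/ ([+back]) → [ɯ]
/ø/ harmonizes with /ɤ/ ([+back]) → [o]
/y/ harmonizes with /ɤ/ ([+back]) → [u]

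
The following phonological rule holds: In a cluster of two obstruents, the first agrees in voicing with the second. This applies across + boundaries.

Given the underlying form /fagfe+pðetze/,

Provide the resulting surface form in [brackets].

/g/ before /f/ (voiceless) → [k]
/p/ before /ð/ (voiced) → [b]
/t/ before /z/ (voiced) → [d]

[fakfe+bðedze]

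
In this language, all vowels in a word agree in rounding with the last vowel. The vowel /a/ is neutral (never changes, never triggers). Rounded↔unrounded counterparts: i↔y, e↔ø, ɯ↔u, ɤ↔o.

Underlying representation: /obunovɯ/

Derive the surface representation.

[ɤbɯnɤvɯ]

/o/ harmonizes with /ɯ/ ([-round]) → [ɤ]
/u/ harmonizes with /ɯ/ ([-round]) → [ɯ]
/o/ harmonizes with /ɯ/ ([-round]) → [ɤ]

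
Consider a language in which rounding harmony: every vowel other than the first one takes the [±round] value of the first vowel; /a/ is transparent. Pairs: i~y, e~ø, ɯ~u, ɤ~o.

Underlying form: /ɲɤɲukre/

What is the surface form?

/u/ harmonizes with /ɤ/ ([-round]) → [ɯ]

[ɲɤɲɯkre]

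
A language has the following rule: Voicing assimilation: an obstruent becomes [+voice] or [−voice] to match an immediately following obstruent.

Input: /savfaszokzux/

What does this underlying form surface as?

[saffazzogzux]

/v/ before /f/ (voiceless) → [f]
/s/ before /z/ (voiced) → [z]
/k/ before /z/ (voiced) → [g]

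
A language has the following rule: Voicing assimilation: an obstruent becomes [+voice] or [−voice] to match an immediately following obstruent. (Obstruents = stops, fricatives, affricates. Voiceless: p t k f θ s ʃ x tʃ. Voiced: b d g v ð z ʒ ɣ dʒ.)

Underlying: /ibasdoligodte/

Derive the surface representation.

/s/ before /d/ (voiced) → [z]
/d/ before /t/ (voiceless) → [t]

[ibazdoligotte]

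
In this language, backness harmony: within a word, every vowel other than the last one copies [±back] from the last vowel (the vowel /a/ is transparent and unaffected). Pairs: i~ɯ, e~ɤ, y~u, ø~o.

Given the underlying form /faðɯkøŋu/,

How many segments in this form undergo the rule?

/ø/ harmonizes with /u/ ([+back]) → [o]
1 segment changes.

1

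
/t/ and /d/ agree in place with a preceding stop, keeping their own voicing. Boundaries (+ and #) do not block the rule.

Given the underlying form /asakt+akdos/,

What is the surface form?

[asakk+akgos]

/t/ after /k/ (velar) → [k]
/d/ after /k/ (velar) → [g]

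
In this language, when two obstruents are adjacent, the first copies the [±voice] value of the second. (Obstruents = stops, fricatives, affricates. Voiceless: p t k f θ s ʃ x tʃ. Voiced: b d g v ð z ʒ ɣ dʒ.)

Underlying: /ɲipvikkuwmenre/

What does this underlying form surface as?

/p/ before /v/ (voiced) → [b]

[ɲibvikkuwmenre]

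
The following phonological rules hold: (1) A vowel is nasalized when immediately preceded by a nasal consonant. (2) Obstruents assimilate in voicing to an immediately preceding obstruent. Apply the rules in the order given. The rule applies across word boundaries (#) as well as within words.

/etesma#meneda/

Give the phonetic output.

[etesmã#mẽnẽda]

Rule 1: /a/ after nasal /m/ → [ã]
Rule 1: /e/ after nasal /m/ → [ẽ]
Rule 1: /e/ after nasal /n/ → [ẽ]
After rule 1: etesmã#mẽnẽda
Rule 2: no segment meets the rule's conditions; no change.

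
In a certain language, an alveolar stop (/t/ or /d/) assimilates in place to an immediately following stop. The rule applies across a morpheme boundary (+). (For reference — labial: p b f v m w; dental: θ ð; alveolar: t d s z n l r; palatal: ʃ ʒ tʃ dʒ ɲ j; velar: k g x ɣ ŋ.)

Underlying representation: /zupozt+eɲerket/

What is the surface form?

no segment meets the rule's conditions; no change.

[zupozt+eɲerket]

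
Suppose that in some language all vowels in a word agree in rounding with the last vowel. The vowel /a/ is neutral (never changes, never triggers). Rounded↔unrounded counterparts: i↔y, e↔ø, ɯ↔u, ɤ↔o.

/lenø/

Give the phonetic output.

[lønø]

/e/ harmonizes with /ø/ ([+round]) → [ø]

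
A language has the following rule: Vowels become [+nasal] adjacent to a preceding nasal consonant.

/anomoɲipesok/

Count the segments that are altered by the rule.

3

/o/ after nasal /n/ → [õ]
/o/ after nasal /m/ → [õ]
/i/ after nasal /ɲ/ → [ĩ]
3 segments change.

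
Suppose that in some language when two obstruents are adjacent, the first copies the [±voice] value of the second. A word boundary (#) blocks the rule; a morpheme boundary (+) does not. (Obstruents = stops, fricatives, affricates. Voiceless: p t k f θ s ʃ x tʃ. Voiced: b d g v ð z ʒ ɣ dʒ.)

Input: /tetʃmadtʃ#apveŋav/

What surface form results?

/d/ before /tʃ/ (voiceless) → [t]
/p/ before /v/ (voiced) → [b]

[tetʃmattʃ#abveŋav]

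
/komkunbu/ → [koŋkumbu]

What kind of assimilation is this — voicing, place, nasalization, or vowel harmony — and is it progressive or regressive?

place assimilation, regressive

/m/→[ŋ] /n/→[m].
Each target copies a feature from the following segment, so the direction is regressive.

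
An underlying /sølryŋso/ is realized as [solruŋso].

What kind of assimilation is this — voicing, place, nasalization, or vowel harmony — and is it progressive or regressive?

/ø/→[o] /y/→[u].
Vowels agree with the last vowel, so the harmony is regressive.

vowel harmony, regressive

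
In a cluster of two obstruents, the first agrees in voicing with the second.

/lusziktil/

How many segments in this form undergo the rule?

1

/s/ before /z/ (voiced) → [z]
1 segment changes.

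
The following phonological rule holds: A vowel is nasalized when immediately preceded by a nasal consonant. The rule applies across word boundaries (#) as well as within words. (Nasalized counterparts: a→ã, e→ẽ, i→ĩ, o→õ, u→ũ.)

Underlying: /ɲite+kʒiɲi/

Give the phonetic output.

[ɲĩte+kʒiɲĩ]

/i/ after nasal /ɲ/ → [ĩ]
/i/ after nasal /ɲ/ → [ĩ]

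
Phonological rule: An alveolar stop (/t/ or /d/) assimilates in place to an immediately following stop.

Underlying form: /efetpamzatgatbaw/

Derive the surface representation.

/t/ before /p/ (labial) → [p]
/t/ before /g/ (velar) → [k]
/t/ before /b/ (labial) → [p]

[efeppamzakgapbaw]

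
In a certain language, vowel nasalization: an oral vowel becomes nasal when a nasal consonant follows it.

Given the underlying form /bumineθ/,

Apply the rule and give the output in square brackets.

/u/ before nasal /m/ → [ũ]
/i/ before nasal /n/ → [ĩ]

[bũmĩneθ]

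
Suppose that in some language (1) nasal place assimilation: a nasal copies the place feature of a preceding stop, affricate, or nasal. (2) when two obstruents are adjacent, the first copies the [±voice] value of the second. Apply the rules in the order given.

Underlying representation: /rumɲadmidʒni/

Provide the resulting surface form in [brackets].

Rule 1: /ɲ/ after /m/ (labial) → [m]
Rule 1: /m/ after /d/ (alveolar) → [n]
Rule 1: /n/ after /dʒ/ (palatal) → [ɲ]
After rule 1: rummadnidʒɲi
Rule 2: no segment meets the rule's conditions; no change.

[rummadnidʒɲi]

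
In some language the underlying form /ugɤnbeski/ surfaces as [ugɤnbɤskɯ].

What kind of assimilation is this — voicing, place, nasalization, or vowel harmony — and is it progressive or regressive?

/e/→[ɤ] /i/→[ɯ].
Vowels agree with the first vowel, so the harmony is progressive.

vowel harmony, progressive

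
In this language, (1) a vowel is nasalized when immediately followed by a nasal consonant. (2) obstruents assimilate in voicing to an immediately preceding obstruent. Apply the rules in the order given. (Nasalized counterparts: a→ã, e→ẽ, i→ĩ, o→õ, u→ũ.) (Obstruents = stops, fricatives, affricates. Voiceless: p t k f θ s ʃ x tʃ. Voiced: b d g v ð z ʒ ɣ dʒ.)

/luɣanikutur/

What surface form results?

[luɣãnikutur]

Rule 1: /a/ before nasal /n/ → [ã]
After rule 1: luɣãnikutur
Rule 2: no segment meets the rule's conditions; no change.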